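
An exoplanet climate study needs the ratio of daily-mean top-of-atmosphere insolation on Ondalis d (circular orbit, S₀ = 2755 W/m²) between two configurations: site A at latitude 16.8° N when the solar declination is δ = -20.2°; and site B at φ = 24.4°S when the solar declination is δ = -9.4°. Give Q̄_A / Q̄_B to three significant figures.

Q̄_A / Q̄_B ≈ 0.742

— Configuration A (φ=+16.8°):
cos H₀ = −tan(+16.8°) tan(-20.200°) = 0.1111, H₀ = 1.4595 rad.
Bracket: H₀ sin φ sin δ + cos φ cos δ sin H₀ = 1.4595×0.28903×-0.34530 + 0.95732×0.93849×0.99381 = -0.145661 + 0.892874 = 0.747213.
Q̄ = (S₀/π) × [bracket] = (2755/π) × 0.747213 = 655.26 W/m².
— Configuration B (φ=-24.4°):
cos H₀ = −tan(-24.4°) tan(-9.400°) = -0.0751, H₀ = 1.6460 rad.
Bracket: H₀ sin φ sin δ + cos φ cos δ sin H₀ = 1.6460×-0.41310×-0.16333 + 0.91068×0.98657×0.99718 = 0.111058 + 0.895916 = 1.006974.
Q̄ = (S₀/π) × [bracket] = (2755/π) × 1.006974 = 883.06 W/m².
Ratio Q̄_A / Q̄_B = 655.26 / 883.06 = 0.7420.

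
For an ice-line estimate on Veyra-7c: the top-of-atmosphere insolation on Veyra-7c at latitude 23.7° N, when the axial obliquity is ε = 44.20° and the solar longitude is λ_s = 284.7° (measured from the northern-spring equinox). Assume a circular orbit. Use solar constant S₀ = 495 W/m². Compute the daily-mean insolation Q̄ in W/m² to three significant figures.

Solar declination: sin δ = sin ε · sin λ_s = sin 44.20° × sin 284.7° = -0.67435, so δ = -42.403°.
cos H₀ = −tan(+23.7°) tan(-42.403°) = 0.4009, H₀ = 1.1583 rad.
Bracket: H₀ sin φ sin δ + cos φ cos δ sin H₀ = 1.1583×0.40195×-0.67435 + 0.91566×0.73842×0.91613 = -0.313963 + 0.619434 = 0.305471.
Q̄ = (S₀/π) × [bracket] = (495/π) × 0.305471 = 48.13 W/m².

Q̄ ≈ 48.1 W/m²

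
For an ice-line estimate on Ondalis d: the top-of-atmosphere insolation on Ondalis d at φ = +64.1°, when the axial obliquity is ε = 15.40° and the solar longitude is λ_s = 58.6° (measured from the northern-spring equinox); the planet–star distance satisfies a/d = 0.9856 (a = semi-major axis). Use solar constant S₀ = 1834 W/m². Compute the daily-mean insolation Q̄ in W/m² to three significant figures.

Solar declination: sin δ = sin ε · sin λ_s = sin 15.40° × sin 58.6° = 0.22667, so δ = +13.101°.
cos H₀ = −tan(+64.1°) tan(+13.101°) = -0.4793, H₀ = 2.0706 rad.
Bracket: H₀ sin φ sin δ + cos φ cos δ sin H₀ = 2.0706×0.89956×0.22667 + 0.43680×0.97397×0.87767 = 0.422202 + 0.373387 = 0.795589.
Inverse-square distance factor (a/d)² = 0.9856² = 0.971407.
Q̄ = (S₀/π) × 0.971407 × [bracket] = (1834/π) × 0.971407 × 0.795589 = 451.2 W/m².

Q̄ ≈ 451 W/m²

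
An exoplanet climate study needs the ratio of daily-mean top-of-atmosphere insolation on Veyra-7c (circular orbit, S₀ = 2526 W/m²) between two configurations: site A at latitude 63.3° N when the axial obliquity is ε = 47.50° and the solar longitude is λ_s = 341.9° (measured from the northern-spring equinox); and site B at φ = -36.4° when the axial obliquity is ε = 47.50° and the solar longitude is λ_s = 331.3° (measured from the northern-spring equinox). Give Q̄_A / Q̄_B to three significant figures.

Q̄_A / Q̄_B ≈ 0.148

— Configuration A (φ=+63.3°):
Solar declination: sin δ = sin ε · sin λ_s = sin 47.50° × sin 341.9° = -0.22905, so δ = -13.241°.
cos H₀ = −tan(+63.3°) tan(-13.241°) = 0.4679, H₀ = 1.0839 rad.
Bracket: H₀ sin φ sin δ + cos φ cos δ sin H₀ = 1.0839×0.89337×-0.22905 + 0.44932×0.97341×0.88380 = -0.221795 + 0.386550 = 0.164755.
Q̄ = (S₀/π) × [bracket] = (2526/π) × 0.164755 = 132.47 W/m².
— Configuration B (φ=-36.4°):
Solar declination: sin δ = sin ε · sin λ_s = sin 47.50° × sin 331.3° = -0.35406, so δ = -20.736°.
cos H₀ = −tan(-36.4°) tan(-20.736°) = -0.2791, H₀ = 1.8537 rad.
Bracket: H₀ sin φ sin δ + cos φ cos δ sin H₀ = 1.8537×-0.59342×-0.35406 + 0.80489×0.93522×0.96026 = 0.389474 + 0.722835 = 1.112309.
Q̄ = (S₀/π) × [bracket] = (2526/π) × 1.112309 = 894.35 W/m².
Ratio Q̄_A / Q̄_B = 132.47 / 894.35 = 0.1481.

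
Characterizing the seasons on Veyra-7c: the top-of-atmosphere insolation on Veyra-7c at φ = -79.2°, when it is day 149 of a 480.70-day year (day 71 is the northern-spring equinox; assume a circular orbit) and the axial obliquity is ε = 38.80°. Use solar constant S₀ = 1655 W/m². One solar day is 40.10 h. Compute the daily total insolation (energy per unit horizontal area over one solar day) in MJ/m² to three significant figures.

0.00 MJ/m²

Solar longitude: λ_s = 360° × (149 − 71)/480.70 = 58.415°.
sin δ = sin 38.80° × sin 58.415° = 0.53378, so δ = +32.261°.
cos H₀ = −tan(-79.2°) tan(+32.261°) = 3.3090 ≥ 1 ⇒ polar night, H₀ = 0 and Q̄ = 0.
Daily total = Q̄ × 40.10 h × 3600 s/h = 0.00 MJ/m².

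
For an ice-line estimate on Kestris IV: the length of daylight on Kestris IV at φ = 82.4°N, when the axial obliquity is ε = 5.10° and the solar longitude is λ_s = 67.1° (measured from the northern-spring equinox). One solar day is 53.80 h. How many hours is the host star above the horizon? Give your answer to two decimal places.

38.26 h

Solar declination: sin δ = sin ε · sin λ_s = sin 5.10° × sin 67.1° = 0.08189, so δ = +4.697°.
cos H₀ = −tan φ · tan δ = −tan(+82.4°) × tan(+4.697°) = -0.6158, so H₀ = 2.2342 rad = 128.01°.
Daylight = 2H₀/(2π) × 53.80 h = (2.2342/π) × 53.80 = 38.26 h.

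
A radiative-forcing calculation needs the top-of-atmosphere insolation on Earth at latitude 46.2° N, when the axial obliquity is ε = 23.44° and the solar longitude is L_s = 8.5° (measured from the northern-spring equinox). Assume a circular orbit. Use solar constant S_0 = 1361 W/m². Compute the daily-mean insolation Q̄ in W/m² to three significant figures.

Solar declination: sin δ = sin ε · sin L_s = sin 23.44° × sin 8.5° = 0.05880, so δ = +3.371°.
cos h₀ = −tan(+46.2°) tan(+3.371°) = -0.0614, h₀ = 1.6323 rad.
Bracket: h₀ sin ϕ sin δ + cos ϕ cos δ sin h₀ = 1.6323×0.72176×0.05880 + 0.69214×0.99827×0.99811 = 0.069274 + 0.689637 = 0.758911.
Q̄ = (S_0/π) × [bracket] = (1361/π) × 0.758911 = 328.8 W/m².

Q̄ ≈ 329 W/m²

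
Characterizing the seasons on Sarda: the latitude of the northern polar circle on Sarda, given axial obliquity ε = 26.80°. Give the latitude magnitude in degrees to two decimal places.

63.20°

The polar circle is the lowest latitude that experiences at least one full rotation of continuous daylight at the northern-summer solstice; it lies at |ϕ| = 90° − ε = 90° − 26.80° = 63.20°.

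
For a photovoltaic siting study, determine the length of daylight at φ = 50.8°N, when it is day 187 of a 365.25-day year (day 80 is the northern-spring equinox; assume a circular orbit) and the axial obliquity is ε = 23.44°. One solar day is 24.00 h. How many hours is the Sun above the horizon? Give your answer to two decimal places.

16.08 h

Solar longitude: λ_s = 360° × (187 − 80)/365.25 = 105.462°.
sin δ = sin 23.44° × sin 105.462° = 0.38339, so δ = +22.544°.
cos H₀ = −tan φ · tan δ = −tan(+50.8°) × tan(+22.544°) = -0.5090, so H₀ = 2.1048 rad = 120.60°.
Daylight = 2H₀/(2π) × 24.00 h = (2.1048/π) × 24.00 = 16.08 h.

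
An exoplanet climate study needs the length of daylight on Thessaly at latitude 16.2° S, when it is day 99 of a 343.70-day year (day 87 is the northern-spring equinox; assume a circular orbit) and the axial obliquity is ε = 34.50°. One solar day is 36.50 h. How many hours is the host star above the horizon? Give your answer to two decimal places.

17.83 h

Solar longitude: L_s = 360° × (99 − 87)/343.70 = 12.569°.
sin δ = sin 34.50° × sin 12.569° = 0.12326, so δ = +7.080°.
cos h₀ = −tan ϕ · tan δ = −tan(-16.2°) × tan(+7.080°) = 0.0361, so h₀ = 1.5347 rad = 87.93°.
Daylight = 2h₀/(2π) × 36.50 h = (1.5347/π) × 36.50 = 17.83 h.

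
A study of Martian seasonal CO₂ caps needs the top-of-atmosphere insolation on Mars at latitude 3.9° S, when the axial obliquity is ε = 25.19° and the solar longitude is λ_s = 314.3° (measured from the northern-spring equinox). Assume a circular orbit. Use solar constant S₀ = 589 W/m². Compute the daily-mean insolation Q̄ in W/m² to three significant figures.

Q̄ ≈ 184 W/m²

Solar declination: sin δ = sin ε · sin λ_s = sin 25.19° × sin 314.3° = -0.30461, so δ = -17.735°.
cos H₀ = −tan(-3.9°) tan(-17.735°) = -0.0218, H₀ = 1.5926 rad.
Bracket: H₀ sin φ sin δ + cos φ cos δ sin H₀ = 1.5926×-0.06802×-0.30461 + 0.99768×0.95248×0.99976 = 0.032998 + 0.950042 = 0.983040.
Q̄ = (S₀/π) × [bracket] = (589/π) × 0.983040 = 184.3 W/m².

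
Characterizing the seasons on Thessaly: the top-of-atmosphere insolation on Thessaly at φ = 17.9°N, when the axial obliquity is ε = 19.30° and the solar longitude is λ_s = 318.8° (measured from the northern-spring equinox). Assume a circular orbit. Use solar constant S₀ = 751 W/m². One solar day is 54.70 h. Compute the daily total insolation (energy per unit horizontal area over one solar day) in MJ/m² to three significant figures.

Solar declination: sin δ = sin ε · sin λ_s = sin 19.30° × sin 318.8° = -0.21771, so δ = -12.574°.
cos H₀ = −tan(+17.9°) tan(-12.574°) = 0.0720, H₀ = 1.4987 rad.
Bracket: H₀ sin φ sin δ + cos φ cos δ sin H₀ = 1.4987×0.30736×-0.21771 + 0.95159×0.97601×0.99740 = -0.100286 + 0.926347 = 0.826061.
Q̄ = (S₀/π) × [bracket] = (751/π) × 0.826061 = 197.47 W/m².
Daily total = Q̄ × 54.70 h × 3600 s/h = 197.47 × 54.70 × 3600 / 10⁶ = 38.89 MJ/m².

38.9 MJ/m²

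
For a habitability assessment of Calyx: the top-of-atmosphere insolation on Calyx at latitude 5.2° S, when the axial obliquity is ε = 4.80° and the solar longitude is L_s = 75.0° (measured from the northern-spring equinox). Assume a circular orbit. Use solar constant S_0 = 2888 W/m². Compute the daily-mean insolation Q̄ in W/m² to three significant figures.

Q̄ ≈ 902 W/m²

Solar declination: sin δ = sin ε · sin L_s = sin 4.80° × sin 75.0° = 0.08083, so δ = +4.636°.
cos h₀ = −tan(-5.2°) tan(+4.636°) = 0.0074, h₀ = 1.5634 rad.
Bracket: h₀ sin ϕ sin δ + cos ϕ cos δ sin h₀ = 1.5634×-0.09063×0.08083 + 0.99588×0.99673×0.99997 = -0.011453 + 0.992594 = 0.981141.
Q̄ = (S_0/π) × [bracket] = (2888/π) × 0.981141 = 901.9 W/m².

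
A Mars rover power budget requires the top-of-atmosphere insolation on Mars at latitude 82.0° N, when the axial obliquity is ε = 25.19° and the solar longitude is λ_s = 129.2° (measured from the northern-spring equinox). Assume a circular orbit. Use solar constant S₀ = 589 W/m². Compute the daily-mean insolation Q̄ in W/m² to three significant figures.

Solar declination: sin δ = sin ε · sin λ_s = sin 25.19° × sin 129.2° = 0.32983, so δ = +19.259°.
cos H₀ = −tan(+82.0°) tan(+19.259°) = -2.4860 ≤ −1 ⇒ polar day, H₀ = π.
Bracket: H₀ sin φ sin δ + cos φ cos δ sin H₀ = 3.1416×0.99027×0.32983 + 0.13917×0.94404×0.00000 = 1.026112 + 0.000000 = 1.026112.
Q̄ = (S₀/π) × [bracket] = (589/π) × 1.026112 = 192.4 W/m².

Q̄ ≈ 192 W/m²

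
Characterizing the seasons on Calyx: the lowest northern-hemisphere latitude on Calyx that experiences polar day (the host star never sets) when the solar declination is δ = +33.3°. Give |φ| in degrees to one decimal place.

|φ| = 56.7°

Polar day requires cos H₀ = −tan φ tan δ ≤ −1, i.e. tan φ tan δ ≥ 1.
The boundary is |tan φ| · |tan δ| = 1, so |φ| = 90° − |δ| = 90° − 33.3° = 56.7° in the northern hemisphere.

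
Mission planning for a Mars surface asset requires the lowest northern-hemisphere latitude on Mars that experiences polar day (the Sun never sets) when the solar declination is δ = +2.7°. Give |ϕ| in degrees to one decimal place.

Polar day requires cos h₀ = −tan ϕ tan δ ≤ −1, i.e. tan ϕ tan δ ≥ 1.
The boundary is |tan ϕ| · |tan δ| = 1, so |ϕ| = 90° − |δ| = 90° − 2.7° = 87.3° in the northern hemisphere.

|ϕ| = 87.3°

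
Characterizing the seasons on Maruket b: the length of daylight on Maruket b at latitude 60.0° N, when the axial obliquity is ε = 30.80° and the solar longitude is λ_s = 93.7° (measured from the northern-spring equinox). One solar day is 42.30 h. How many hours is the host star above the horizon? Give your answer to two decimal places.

Solar declination: sin δ = sin ε · sin λ_s = sin 30.80° × sin 93.7° = 0.51098, so δ = +30.729°.
Sunrise equation: cos H₀ = −tan φ · tan δ = -1.0296 ≤ −1, so the host star never sets (polar day) and H₀ = π.
Daylight = 2H₀/(2π) × 42.30 h = (3.1416/π) × 42.30 = 42.30 h.

42.30 h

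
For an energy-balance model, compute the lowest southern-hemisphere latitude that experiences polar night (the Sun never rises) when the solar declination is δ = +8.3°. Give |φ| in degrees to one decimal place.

Polar night requires cos H₀ = −tan φ tan δ ≥ 1, i.e. tan φ tan δ ≤ −1.
The boundary is |tan φ| · |tan δ| = 1, so |φ| = 90° − |δ| = 90° − 8.3° = 81.7° in the southern hemisphere.

|φ| = 81.7°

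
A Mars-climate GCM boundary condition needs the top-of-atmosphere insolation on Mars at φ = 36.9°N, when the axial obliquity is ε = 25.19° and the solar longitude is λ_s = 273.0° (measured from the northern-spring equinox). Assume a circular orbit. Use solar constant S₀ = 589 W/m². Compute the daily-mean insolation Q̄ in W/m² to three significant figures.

Solar declination: sin δ = sin ε · sin λ_s = sin 25.19° × sin 273.0° = -0.42504, so δ = -25.153°.
cos H₀ = −tan(+36.9°) tan(-25.153°) = 0.3526, H₀ = 1.2105 rad.
Bracket: H₀ sin φ sin δ + cos φ cos δ sin H₀ = 1.2105×0.60042×-0.42504 + 0.79968×0.90518×0.93579 = -0.308923 + 0.677376 = 0.368453.
Q̄ = (S₀/π) × [bracket] = (589/π) × 0.368453 = 69.08 W/m².

Q̄ ≈ 69.1 W/m²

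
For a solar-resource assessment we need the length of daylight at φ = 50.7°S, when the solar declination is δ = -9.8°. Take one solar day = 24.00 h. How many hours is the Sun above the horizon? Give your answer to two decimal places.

cos H₀ = −tan φ · tan δ = −tan(-50.7°) × tan(-9.800°) = -0.2110, so H₀ = 1.7834 rad = 102.18°.
Daylight = 2H₀/(2π) × 24.00 h = (1.7834/π) × 24.00 = 13.62 h.

13.62 h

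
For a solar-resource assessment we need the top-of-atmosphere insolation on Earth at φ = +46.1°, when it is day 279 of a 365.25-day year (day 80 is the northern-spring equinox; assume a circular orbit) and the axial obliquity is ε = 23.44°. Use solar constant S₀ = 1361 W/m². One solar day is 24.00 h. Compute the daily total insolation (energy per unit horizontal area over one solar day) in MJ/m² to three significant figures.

Solar longitude: λ_s = 360° × (279 − 80)/365.25 = 196.140°.
sin δ = sin 23.44° × sin 196.140° = -0.11058, so δ = -6.349°.
cos H₀ = −tan(+46.1°) tan(-6.349°) = 0.1156, H₀ = 1.4549 rad.
Bracket: H₀ sin φ sin δ + cos φ cos δ sin H₀ = 1.4549×0.72055×-0.11058 + 0.69340×0.99387×0.99329 = -0.115924 + 0.684525 = 0.568601.
Q̄ = (S₀/π) × [bracket] = (1361/π) × 0.568601 = 246.33 W/m².
Daily total = Q̄ × 24.00 h × 3600 s/h = 246.33 × 24.00 × 3600 / 10⁶ = 21.28 MJ/m².

21.3 MJ/m²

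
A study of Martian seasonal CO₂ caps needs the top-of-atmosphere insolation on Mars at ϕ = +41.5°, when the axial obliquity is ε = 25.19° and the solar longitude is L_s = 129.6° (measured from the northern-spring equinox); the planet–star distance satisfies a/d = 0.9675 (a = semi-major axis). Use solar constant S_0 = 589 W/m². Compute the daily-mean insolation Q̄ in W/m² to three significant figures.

Q̄ ≈ 190 W/m²

Solar declination: sin δ = sin ε · sin L_s = sin 25.19° × sin 129.6° = 0.32795, so δ = +19.144°.
cos h₀ = −tan(+41.5°) tan(+19.144°) = -0.3071, h₀ = 1.8830 rad.
Bracket: h₀ sin ϕ sin δ + cos ϕ cos δ sin h₀ = 1.8830×0.66262×0.32795 + 0.74896×0.94470×0.95167 = 0.409188 + 0.673347 = 1.082535.
Inverse-square distance factor (a/d)² = 0.9675² = 0.936056.
Q̄ = (S_0/π) × 0.936056 × [bracket] = (589/π) × 0.936056 × 1.082535 = 190.0 W/m².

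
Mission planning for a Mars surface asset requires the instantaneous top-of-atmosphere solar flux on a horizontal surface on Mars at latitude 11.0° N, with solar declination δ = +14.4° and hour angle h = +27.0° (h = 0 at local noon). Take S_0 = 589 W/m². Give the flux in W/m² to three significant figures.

527 W/m²

cos θ_z = sin ϕ sin δ + cos ϕ cos δ cos h = 0.047452 + 0.847158 = 0.894610.
Flux = S_0 · cos θ_z = 589 × 0.894610 = 526.9 W/m².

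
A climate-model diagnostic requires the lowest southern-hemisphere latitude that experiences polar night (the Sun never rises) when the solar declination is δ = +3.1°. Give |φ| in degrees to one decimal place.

Polar night requires cos H₀ = −tan φ tan δ ≥ 1, i.e. tan φ tan δ ≤ −1.
The boundary is |tan φ| · |tan δ| = 1, so |φ| = 90° − |δ| = 90° − 3.1° = 86.9° in the southern hemisphere.

|φ| = 86.9°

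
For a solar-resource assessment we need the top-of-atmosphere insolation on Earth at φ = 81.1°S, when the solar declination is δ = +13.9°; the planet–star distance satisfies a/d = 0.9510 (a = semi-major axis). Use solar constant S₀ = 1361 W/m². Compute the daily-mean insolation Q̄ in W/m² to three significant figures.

Q̄ ≈ 0.00 W/m²

cos H₀ = −tan(-81.1°) tan(+13.900°) = 1.5803 ≥ 1 ⇒ polar night, H₀ = 0 and Q̄ = 0.
Inverse-square distance factor (a/d)² = 0.9510² = 0.904401.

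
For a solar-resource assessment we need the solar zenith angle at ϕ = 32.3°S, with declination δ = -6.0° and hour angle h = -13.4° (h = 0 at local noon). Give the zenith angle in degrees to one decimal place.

θ_z = 29.1°

cos θ_z = sin ϕ sin δ + cos ϕ cos δ cos h = 0.055855 + 0.817746 = 0.873601.
θ_z = arccos(0.873601) = 29.1°.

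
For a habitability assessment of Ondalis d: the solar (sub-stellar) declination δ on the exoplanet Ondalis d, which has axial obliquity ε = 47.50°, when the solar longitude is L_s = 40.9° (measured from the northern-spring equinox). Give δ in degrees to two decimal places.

δ = +28.86°

sin δ = sin ε · sin L_s = sin 47.50° × sin 40.9° = 0.482726.
δ = arcsin(0.482726) = +28.86°.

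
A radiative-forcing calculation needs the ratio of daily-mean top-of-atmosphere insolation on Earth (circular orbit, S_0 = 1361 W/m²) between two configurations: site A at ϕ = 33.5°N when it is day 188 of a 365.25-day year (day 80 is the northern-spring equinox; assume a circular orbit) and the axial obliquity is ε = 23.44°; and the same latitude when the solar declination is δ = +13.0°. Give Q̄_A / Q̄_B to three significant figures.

— Configuration A (ϕ=+33.5°):
Solar longitude: L_s = 360° × (188 − 80)/365.25 = 106.448°.
sin δ = sin 23.44° × sin 106.448° = 0.38151, so δ = +22.427°.
cos h₀ = −tan(+33.5°) tan(+22.427°) = -0.2732, h₀ = 1.8475 rad.
Bracket: h₀ sin ϕ sin δ + cos ϕ cos δ sin h₀ = 1.8475×0.55194×0.38151 + 0.83389×0.92436×0.96196 = 0.389029 + 0.741493 = 1.130522.
Q̄ = (S_0/π) × [bracket] = (1361/π) × 1.130522 = 489.76 W/m².
— Configuration B (ϕ=+33.5°):
cos h₀ = −tan(+33.5°) tan(+13.000°) = -0.1528, h₀ = 1.7242 rad.
Bracket: h₀ sin ϕ sin δ + cos ϕ cos δ sin h₀ = 1.7242×0.55194×0.22495 + 0.83389×0.97437×0.98826 = 0.214075 + 0.802978 = 1.017053.
Q̄ = (S_0/π) × [bracket] = (1361/π) × 1.017053 = 440.61 W/m².
Ratio Q̄_A / Q̄_B = 489.76 / 440.61 = 1.112.

Q̄_A / Q̄_B ≈ 1.11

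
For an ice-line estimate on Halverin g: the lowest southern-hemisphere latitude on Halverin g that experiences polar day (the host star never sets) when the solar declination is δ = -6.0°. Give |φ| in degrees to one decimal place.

|φ| = 84.0°

Polar day requires cos H₀ = −tan φ tan δ ≤ −1, i.e. tan φ tan δ ≥ 1.
The boundary is |tan φ| · |tan δ| = 1, so |φ| = 90° − |δ| = 90° − 6.0° = 84.0° in the southern hemisphere.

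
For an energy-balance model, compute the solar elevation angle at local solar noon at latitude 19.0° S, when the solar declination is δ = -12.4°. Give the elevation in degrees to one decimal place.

83.4°

At local noon the hour angle is zero, so the zenith angle equals |ϕ − δ| = |-19.0° − (-12.400°)| = 6.600°.
Elevation = 90° − 6.600° = 83.4°.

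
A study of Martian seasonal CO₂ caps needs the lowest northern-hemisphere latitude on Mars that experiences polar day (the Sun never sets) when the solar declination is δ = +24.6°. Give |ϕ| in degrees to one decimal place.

|ϕ| = 65.4°

Polar day requires cos h₀ = −tan ϕ tan δ ≤ −1, i.e. tan ϕ tan δ ≥ 1.
The boundary is |tan ϕ| · |tan δ| = 1, so |ϕ| = 90° − |δ| = 90° − 24.6° = 65.4° in the northern hemisphere.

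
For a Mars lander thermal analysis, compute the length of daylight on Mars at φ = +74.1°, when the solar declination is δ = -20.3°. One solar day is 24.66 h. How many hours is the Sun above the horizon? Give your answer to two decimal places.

0.00 h

cos H₀ = −tan φ · tan δ = 1.2986 ≥ 1, so the Sun never rises (polar night) and H₀ = 0.
Daylight = 2H₀/(2π) × 24.66 h = (0.0000/π) × 24.66 = 0.00 h.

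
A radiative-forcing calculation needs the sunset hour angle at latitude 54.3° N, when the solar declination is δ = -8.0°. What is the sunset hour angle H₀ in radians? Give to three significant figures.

H₀ = 1.37 rad

cos H₀ = −tan φ · tan δ = −tan(+54.3°) × tan(-8.000°) = 0.1956, so H₀ = 1.3739 rad = 78.72°.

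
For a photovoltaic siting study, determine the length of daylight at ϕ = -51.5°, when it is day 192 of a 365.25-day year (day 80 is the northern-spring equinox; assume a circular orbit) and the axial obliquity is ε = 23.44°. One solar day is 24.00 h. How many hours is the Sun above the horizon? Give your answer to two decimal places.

7.95 h

Solar longitude: L_s = 360° × (192 − 80)/365.25 = 110.390°.
sin δ = sin 23.44° × sin 110.390° = 0.37286, so δ = +21.892°.
cos h₀ = −tan ϕ · tan δ = −tan(-51.5°) × tan(+21.892°) = 0.5052, so h₀ = 1.0412 rad = 59.66°.
Daylight = 2h₀/(2π) × 24.00 h = (1.0412/π) × 24.00 = 7.95 h.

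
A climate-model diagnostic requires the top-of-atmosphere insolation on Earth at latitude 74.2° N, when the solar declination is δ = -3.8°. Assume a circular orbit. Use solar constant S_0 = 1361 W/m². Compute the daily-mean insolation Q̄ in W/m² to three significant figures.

cos h₀ = −tan(+74.2°) tan(-3.800°) = 0.2347, h₀ = 1.3339 rad.
Bracket: h₀ sin ϕ sin δ + cos ϕ cos δ sin h₀ = 1.3339×0.96222×-0.06627 + 0.27228×0.99780×0.97206 = -0.085058 + 0.264090 = 0.179032.
Q̄ = (S_0/π) × [bracket] = (1361/π) × 0.179032 = 77.56 W/m².

Q̄ ≈ 77.6 W/m²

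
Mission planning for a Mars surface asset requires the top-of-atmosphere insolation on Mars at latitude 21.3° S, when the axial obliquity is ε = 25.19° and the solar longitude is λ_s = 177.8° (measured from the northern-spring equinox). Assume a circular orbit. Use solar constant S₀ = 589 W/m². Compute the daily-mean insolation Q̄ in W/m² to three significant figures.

Q̄ ≈ 173 W/m²

Solar declination: sin δ = sin ε · sin λ_s = sin 25.19° × sin 177.8° = 0.01634, so δ = +0.936°.
cos H₀ = −tan(-21.3°) tan(+0.936°) = 0.0064, H₀ = 1.5644 rad.
Bracket: H₀ sin φ sin δ + cos φ cos δ sin H₀ = 1.5644×-0.36325×0.01634 + 0.93169×0.99987×0.99998 = -0.009286 + 0.931550 = 0.922264.
Q̄ = (S₀/π) × [bracket] = (589/π) × 0.922264 = 172.9 W/m².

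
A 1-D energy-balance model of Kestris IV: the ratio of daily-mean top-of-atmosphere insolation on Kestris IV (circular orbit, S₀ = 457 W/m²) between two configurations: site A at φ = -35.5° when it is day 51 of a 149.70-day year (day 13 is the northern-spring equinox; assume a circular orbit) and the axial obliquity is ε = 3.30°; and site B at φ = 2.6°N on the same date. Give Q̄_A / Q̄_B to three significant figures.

Q̄_A / Q̄_B ≈ 0.760

— Configuration A (φ=-35.5°):
Solar longitude: λ_s = 360° × (51 − 13)/149.70 = 91.383°.
sin δ = sin 3.30° × sin 91.383° = 0.05755, so δ = +3.299°.
cos H₀ = −tan(-35.5°) tan(+3.299°) = 0.0411, H₀ = 1.5297 rad.
Bracket: H₀ sin φ sin δ + cos φ cos δ sin H₀ = 1.5297×-0.58070×0.05755 + 0.81412×0.99834×0.99915 = -0.051121 + 0.812078 = 0.760957.
Q̄ = (S₀/π) × [bracket] = (457/π) × 0.760957 = 110.69 W/m².
— Configuration B (φ=+2.6°):
cos H₀ = −tan(+2.6°) tan(+3.299°) = -0.0026, H₀ = 1.5734 rad.
Bracket: H₀ sin φ sin δ + cos φ cos δ sin H₀ = 1.5734×0.04536×0.05755 + 0.99897×0.99834×1.00000 = 0.004107 + 0.997312 = 1.001419.
Q̄ = (S₀/π) × [bracket] = (457/π) × 1.001419 = 145.67 W/m².
Ratio Q̄_A / Q̄_B = 110.69 / 145.67 = 0.7599.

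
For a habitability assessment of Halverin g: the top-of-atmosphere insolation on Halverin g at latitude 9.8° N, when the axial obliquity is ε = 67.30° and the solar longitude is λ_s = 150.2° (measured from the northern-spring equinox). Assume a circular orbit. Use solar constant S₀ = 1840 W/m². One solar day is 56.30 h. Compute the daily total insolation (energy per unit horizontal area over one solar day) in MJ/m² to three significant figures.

Solar declination: sin δ = sin ε · sin λ_s = sin 67.30° × sin 150.2° = 0.45848, so δ = +27.289°.
cos H₀ = −tan(+9.8°) tan(+27.289°) = -0.0891, H₀ = 1.6600 rad.
Bracket: H₀ sin φ sin δ + cos φ cos δ sin H₀ = 1.6600×0.17021×0.45848 + 0.98541×0.88871×0.99602 = 0.129543 + 0.872258 = 1.001801.
Q̄ = (S₀/π) × [bracket] = (1840/π) × 1.001801 = 586.75 W/m².
Daily total = Q̄ × 56.30 h × 3600 s/h = 586.75 × 56.30 × 3600 / 10⁶ = 118.9 MJ/m².

119 MJ/m²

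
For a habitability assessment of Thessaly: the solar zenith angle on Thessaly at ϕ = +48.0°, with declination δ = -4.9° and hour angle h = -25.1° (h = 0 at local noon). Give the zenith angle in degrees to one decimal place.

θ_z = 57.3°

cos θ_z = sin ϕ sin δ + cos ϕ cos δ cos h = -0.063477 + 0.603729 = 0.540252.
θ_z = arccos(0.540252) = 57.3°.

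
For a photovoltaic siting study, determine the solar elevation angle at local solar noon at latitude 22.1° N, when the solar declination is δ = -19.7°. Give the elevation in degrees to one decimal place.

48.2°

At local noon the hour angle is zero, so the zenith angle equals |φ − δ| = |+22.1° − (-19.700°)| = 41.800°.
Elevation = 90° − 41.800° = 48.2°.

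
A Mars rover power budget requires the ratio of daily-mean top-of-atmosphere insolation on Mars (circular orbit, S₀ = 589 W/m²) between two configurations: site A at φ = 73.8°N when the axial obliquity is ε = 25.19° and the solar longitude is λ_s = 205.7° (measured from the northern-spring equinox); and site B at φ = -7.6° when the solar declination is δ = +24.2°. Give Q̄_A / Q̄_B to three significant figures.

Q̄_A / Q̄_B ≈ 0.0675

— Configuration A (φ=+73.8°):
Solar declination: sin δ = sin ε · sin λ_s = sin 25.19° × sin 205.7° = -0.18457, so δ = -10.636°.
cos H₀ = −tan(+73.8°) tan(-10.636°) = 0.6464, H₀ = 0.8679 rad.
Bracket: H₀ sin φ sin δ + cos φ cos δ sin H₀ = 0.8679×0.96029×-0.18457 + 0.27899×0.98282×0.76298 = -0.153827 + 0.209207 = 0.055380.
Q̄ = (S₀/π) × [bracket] = (589/π) × 0.055380 = 10.383 W/m².
— Configuration B (φ=-7.6°):
cos H₀ = −tan(-7.6°) tan(+24.200°) = 0.0600, H₀ = 1.5108 rad.
Bracket: H₀ sin φ sin δ + cos φ cos δ sin H₀ = 1.5108×-0.13226×0.40992 + 0.99122×0.91212×0.99820 = -0.081910 + 0.902484 = 0.820574.
Q̄ = (S₀/π) × [bracket] = (589/π) × 0.820574 = 153.84 W/m².
Ratio Q̄_A / Q̄_B = 10.383 / 153.84 = 0.06749.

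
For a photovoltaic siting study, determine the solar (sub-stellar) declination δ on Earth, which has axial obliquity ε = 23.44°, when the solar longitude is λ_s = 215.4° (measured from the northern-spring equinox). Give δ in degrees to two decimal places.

sin δ = sin ε · sin λ_s = sin 23.44° × sin 215.4° = -0.230431.
δ = arcsin(-0.230431) = -13.32°.

δ = -13.32°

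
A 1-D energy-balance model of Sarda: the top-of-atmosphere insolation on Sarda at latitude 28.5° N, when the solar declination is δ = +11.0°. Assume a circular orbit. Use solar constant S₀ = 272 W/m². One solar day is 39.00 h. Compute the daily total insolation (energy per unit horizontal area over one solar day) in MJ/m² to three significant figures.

cos H₀ = −tan(+28.5°) tan(+11.000°) = -0.1055, H₀ = 1.6765 rad.
Bracket: H₀ sin φ sin δ + cos φ cos δ sin H₀ = 1.6765×0.47716×0.19081 + 0.87882×0.98163×0.99442 = 0.152640 + 0.857862 = 1.010502.
Q̄ = (S₀/π) × [bracket] = (272/π) × 1.010502 = 87.490 W/m².
Daily total = Q̄ × 39.00 h × 3600 s/h = 87.490 × 39.00 × 3600 / 10⁶ = 12.28 MJ/m².

12.3 MJ/m²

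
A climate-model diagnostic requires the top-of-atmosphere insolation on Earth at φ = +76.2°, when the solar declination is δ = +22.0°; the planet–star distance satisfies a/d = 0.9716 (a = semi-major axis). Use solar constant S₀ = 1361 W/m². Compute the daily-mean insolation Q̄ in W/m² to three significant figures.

cos H₀ = −tan(+76.2°) tan(+22.000°) = -1.6449 ≤ −1 ⇒ polar day, H₀ = π.
Bracket: H₀ sin φ sin δ + cos φ cos δ sin H₀ = 3.1416×0.97113×0.37461 + 0.23853×0.92718×0.00000 = 1.142898 + 0.000000 = 1.142898.
Inverse-square distance factor (a/d)² = 0.9716² = 0.944007.
Q̄ = (S₀/π) × 0.944007 × [bracket] = (1361/π) × 0.944007 × 1.142898 = 467.4 W/m².

Q̄ ≈ 467 W/m²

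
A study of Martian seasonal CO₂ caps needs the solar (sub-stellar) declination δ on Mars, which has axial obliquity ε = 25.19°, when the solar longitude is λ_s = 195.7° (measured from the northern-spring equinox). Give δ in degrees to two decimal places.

δ = -6.61°

sin δ = sin ε · sin λ_s = sin 25.19° × sin 195.7° = -0.115173.
δ = arcsin(-0.115173) = -6.61°.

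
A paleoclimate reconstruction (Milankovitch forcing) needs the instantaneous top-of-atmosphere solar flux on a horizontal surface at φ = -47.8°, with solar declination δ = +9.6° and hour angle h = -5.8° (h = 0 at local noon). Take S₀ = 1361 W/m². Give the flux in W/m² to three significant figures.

cos θ_z = sin φ sin δ + cos φ cos δ cos h = -0.123543 + 0.658923 = 0.535380.
Flux = S₀ · cos θ_z = 1361 × 0.535380 = 728.7 W/m².

729 W/m²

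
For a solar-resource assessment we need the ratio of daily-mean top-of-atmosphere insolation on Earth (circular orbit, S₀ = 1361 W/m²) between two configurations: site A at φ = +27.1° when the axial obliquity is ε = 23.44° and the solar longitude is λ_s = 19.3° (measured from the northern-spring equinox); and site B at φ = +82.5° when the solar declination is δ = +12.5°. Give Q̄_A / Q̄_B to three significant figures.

Q̄_A / Q̄_B ≈ 1.45

— Configuration A (φ=+27.1°):
Solar declination: sin δ = sin ε · sin λ_s = sin 23.44° × sin 19.3° = 0.13147, so δ = +7.555°.
cos H₀ = −tan(+27.1°) tan(+7.555°) = -0.0679, H₀ = 1.6387 rad.
Bracket: H₀ sin φ sin δ + cos φ cos δ sin H₀ = 1.6387×0.45554×0.13147 + 0.89021×0.99132×0.99769 = 0.098141 + 0.880444 = 0.978585.
Q̄ = (S₀/π) × [bracket] = (1361/π) × 0.978585 = 423.94 W/m².
— Configuration B (φ=+82.5°):
cos H₀ = −tan(+82.5°) tan(+12.500°) = -1.6839 ≤ −1 ⇒ polar day, H₀ = π.
Bracket: H₀ sin φ sin δ + cos φ cos δ sin H₀ = 3.1416×0.99144×0.21644 + 0.13053×0.97630×0.00000 = 0.674147 + 0.000000 = 0.674147.
Q̄ = (S₀/π) × [bracket] = (1361/π) × 0.674147 = 292.05 W/m².
Ratio Q̄_A / Q̄_B = 423.94 / 292.05 = 1.452.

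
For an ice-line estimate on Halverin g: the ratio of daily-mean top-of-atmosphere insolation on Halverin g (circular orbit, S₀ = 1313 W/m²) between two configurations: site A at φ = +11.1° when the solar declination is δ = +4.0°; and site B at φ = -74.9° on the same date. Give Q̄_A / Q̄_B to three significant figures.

Q̄_A / Q̄_B ≈ 6.14

— Configuration A (φ=+11.1°):
cos H₀ = −tan(+11.1°) tan(+4.000°) = -0.0137, H₀ = 1.5845 rad.
Bracket: H₀ sin φ sin δ + cos φ cos δ sin H₀ = 1.5845×0.19252×0.06976 + 0.98129×0.99756×0.99991 = 0.021280 + 0.978808 = 1.000088.
Q̄ = (S₀/π) × [bracket] = (1313/π) × 1.000088 = 417.98 W/m².
— Configuration B (φ=-74.9°):
cos H₀ = −tan(-74.9°) tan(+4.000°) = 0.2592, H₀ = 1.3086 rad.
Bracket: H₀ sin φ sin δ + cos φ cos δ sin H₀ = 1.3086×-0.96547×0.06976 + 0.26050×0.99756×0.96583 = -0.088136 + 0.250985 = 0.162849.
Q̄ = (S₀/π) × [bracket] = (1313/π) × 0.162849 = 68.061 W/m².
Ratio Q̄_A / Q̄_B = 417.98 / 68.061 = 6.141.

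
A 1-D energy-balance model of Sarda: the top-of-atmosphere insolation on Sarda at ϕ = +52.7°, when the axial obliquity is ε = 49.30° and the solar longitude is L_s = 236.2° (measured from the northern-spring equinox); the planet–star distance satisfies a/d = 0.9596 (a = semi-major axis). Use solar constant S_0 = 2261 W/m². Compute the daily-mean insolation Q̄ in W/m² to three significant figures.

Solar declination: sin δ = sin ε · sin L_s = sin 49.30° × sin 236.2° = -0.63000, so δ = -39.050°.
cos h₀ = −tan(+52.7°) tan(-39.050°) = 1.0649 ≥ 1 ⇒ polar night, h₀ = 0 and Q̄ = 0.
Inverse-square distance factor (a/d)² = 0.9596² = 0.920832.

Q̄ ≈ 0.00 W/m²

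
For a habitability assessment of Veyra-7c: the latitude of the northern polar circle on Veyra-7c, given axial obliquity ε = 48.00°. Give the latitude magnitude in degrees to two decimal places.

The polar circle is the lowest latitude that experiences at least one full rotation of continuous daylight at the northern-summer solstice; it lies at |ϕ| = 90° − ε = 90° − 48.00° = 42.00°.

42.00°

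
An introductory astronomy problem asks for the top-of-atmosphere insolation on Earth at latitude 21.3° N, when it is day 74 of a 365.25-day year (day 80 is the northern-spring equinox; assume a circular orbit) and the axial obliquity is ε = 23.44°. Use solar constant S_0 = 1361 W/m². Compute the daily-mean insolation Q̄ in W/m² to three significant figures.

Q̄ ≈ 393 W/m²

Solar longitude: L_s = 360° × (74 − 80)/365.25 = -5.914°, i.e. -5.914° + 360° = 354.086°.
sin δ = sin 23.44° × sin 354.086° = -0.04098, so δ = -2.349°.
cos h₀ = −tan(+21.3°) tan(-2.349°) = 0.0160, h₀ = 1.5548 rad.
Bracket: h₀ sin ϕ sin δ + cos ϕ cos δ sin h₀ = 1.5548×0.36325×-0.04098 + 0.93169×0.99916×0.99987 = -0.023145 + 0.930786 = 0.907641.
Q̄ = (S_0/π) × [bracket] = (1361/π) × 0.907641 = 393.2 W/m².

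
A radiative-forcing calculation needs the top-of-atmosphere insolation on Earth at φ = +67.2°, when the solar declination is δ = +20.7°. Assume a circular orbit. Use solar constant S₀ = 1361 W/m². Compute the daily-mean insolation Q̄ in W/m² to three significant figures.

Q̄ ≈ 448 W/m²

cos H₀ = −tan(+67.2°) tan(+20.700°) = -0.8989, H₀ = 2.6881 rad.
Bracket: H₀ sin φ sin δ + cos φ cos δ sin H₀ = 2.6881×0.92186×0.35347 + 0.38752×0.93544×0.43813 = 0.875917 + 0.158823 = 1.034740.
Q̄ = (S₀/π) × [bracket] = (1361/π) × 1.034740 = 448.3 W/m².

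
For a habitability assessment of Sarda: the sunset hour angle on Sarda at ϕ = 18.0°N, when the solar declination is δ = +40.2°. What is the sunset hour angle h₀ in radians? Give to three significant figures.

cos h₀ = −tan ϕ · tan δ = −tan(+18.0°) × tan(+40.200°) = -0.2746, so h₀ = 1.8489 rad = 105.94°.

h₀ = 1.85 rad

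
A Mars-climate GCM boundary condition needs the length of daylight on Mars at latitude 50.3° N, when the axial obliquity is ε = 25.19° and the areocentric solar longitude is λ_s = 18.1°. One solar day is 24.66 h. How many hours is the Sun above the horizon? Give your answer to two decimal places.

sin δ = sin 25.19° × sin 18.1° = 0.13223, so δ = +7.599°.
cos H₀ = −tan φ · tan δ = −tan(+50.3°) × tan(+7.599°) = -0.1607, so H₀ = 1.7322 rad = 99.25°.
Daylight = 2H₀/(2π) × 24.66 h = (1.7322/π) × 24.66 = 13.60 h.

13.60 h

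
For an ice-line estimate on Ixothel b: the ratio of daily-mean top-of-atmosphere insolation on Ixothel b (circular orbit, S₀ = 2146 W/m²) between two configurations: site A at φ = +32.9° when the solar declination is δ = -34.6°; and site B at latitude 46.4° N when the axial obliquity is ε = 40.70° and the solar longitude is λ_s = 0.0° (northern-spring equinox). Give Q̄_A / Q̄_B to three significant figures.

Q̄_A / Q̄_B ≈ 0.401

— Configuration A (φ=+32.9°):
cos H₀ = −tan(+32.9°) tan(-34.600°) = 0.4463, H₀ = 1.1082 rad.
Bracket: H₀ sin φ sin δ + cos φ cos δ sin H₀ = 1.1082×0.54317×-0.56784 + 0.83962×0.82314×0.89489 = -0.341806 + 0.618481 = 0.276675.
Q̄ = (S₀/π) × [bracket] = (2146/π) × 0.276675 = 188.99 W/m².
— Configuration B (φ=+46.4°):
Solar declination: sin δ = sin ε · sin λ_s = sin 40.70° × sin 0.0° = 0.00000, so δ = +0.000°.
cos H₀ = −tan(+46.4°) tan(+0.000°) = -0.0000, H₀ = 1.5708 rad.
Bracket: H₀ sin φ sin δ + cos φ cos δ sin H₀ = 1.5708×0.72417×0.00000 + 0.68962×1.00000×1.00000 = 0.000000 + 0.689620 = 0.689620.
Q̄ = (S₀/π) × [bracket] = (2146/π) × 0.689620 = 471.07 W/m².
Ratio Q̄_A / Q̄_B = 188.99 / 471.07 = 0.4012.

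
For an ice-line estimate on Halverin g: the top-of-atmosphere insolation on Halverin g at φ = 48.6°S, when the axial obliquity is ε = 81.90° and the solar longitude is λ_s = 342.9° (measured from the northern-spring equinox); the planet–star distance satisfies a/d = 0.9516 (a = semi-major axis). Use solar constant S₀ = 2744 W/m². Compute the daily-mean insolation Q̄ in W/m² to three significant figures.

Solar declination: sin δ = sin ε · sin λ_s = sin 81.90° × sin 342.9° = -0.29111, so δ = -16.924°.
cos H₀ = −tan(-48.6°) tan(-16.924°) = -0.3451, H₀ = 1.9232 rad.
Bracket: H₀ sin φ sin δ + cos φ cos δ sin H₀ = 1.9232×-0.75011×-0.29111 + 0.66131×0.95669×0.93855 = 0.419959 + 0.593791 = 1.013750.
Inverse-square distance factor (a/d)² = 0.9516² = 0.905543.
Q̄ = (S₀/π) × 0.905543 × [bracket] = (2744/π) × 0.905543 × 1.013750 = 801.8 W/m².

Q̄ ≈ 802 W/m²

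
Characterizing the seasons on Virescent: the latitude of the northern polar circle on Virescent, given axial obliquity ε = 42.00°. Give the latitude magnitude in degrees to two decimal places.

The polar circle is the lowest latitude that experiences at least one full rotation of continuous daylight at the northern-summer solstice; it lies at |φ| = 90° − ε = 90° − 42.00° = 48.00°.

48.00°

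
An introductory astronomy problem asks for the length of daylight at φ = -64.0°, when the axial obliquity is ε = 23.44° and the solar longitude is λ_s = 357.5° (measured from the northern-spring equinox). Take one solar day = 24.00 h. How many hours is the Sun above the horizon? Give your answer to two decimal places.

12.27 h

Solar declination: sin δ = sin ε · sin λ_s = sin 23.44° × sin 357.5° = -0.01735, so δ = -0.994°.
cos H₀ = −tan φ · tan δ = −tan(-64.0°) × tan(-0.994°) = -0.0356, so H₀ = 1.6064 rad = 92.04°.
Daylight = 2H₀/(2π) × 24.00 h = (1.6064/π) × 24.00 = 12.27 h.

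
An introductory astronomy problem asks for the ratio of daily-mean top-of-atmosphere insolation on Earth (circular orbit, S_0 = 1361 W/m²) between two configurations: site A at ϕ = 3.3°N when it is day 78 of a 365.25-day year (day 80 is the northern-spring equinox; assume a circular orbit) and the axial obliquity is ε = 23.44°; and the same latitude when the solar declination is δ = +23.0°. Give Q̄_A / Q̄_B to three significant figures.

— Configuration A (ϕ=+3.3°):
Solar longitude: L_s = 360° × (78 − 80)/365.25 = -1.971°, i.e. -1.971° + 360° = 358.029°.
sin δ = sin 23.44° × sin 358.029° = -0.01368, so δ = -0.784°.
cos h₀ = −tan(+3.3°) tan(-0.784°) = 0.0008, h₀ = 1.5700 rad.
Bracket: h₀ sin ϕ sin δ + cos ϕ cos δ sin h₀ = 1.5700×0.05756×-0.01368 + 0.99834×0.99991×1.00000 = -0.001236 + 0.998250 = 0.997014.
Q̄ = (S_0/π) × [bracket] = (1361/π) × 0.997014 = 431.93 W/m².
— Configuration B (ϕ=+3.3°):
cos h₀ = −tan(+3.3°) tan(+23.000°) = -0.0245, h₀ = 1.5953 rad.
Bracket: h₀ sin ϕ sin δ + cos ϕ cos δ sin h₀ = 1.5953×0.05756×0.39073 + 0.99834×0.92050×0.99970 = 0.035879 + 0.918696 = 0.954575.
Q̄ = (S_0/π) × [bracket] = (1361/π) × 0.954575 = 413.54 W/m².
Ratio Q̄_A / Q̄_B = 431.93 / 413.54 = 1.044.

Q̄_A / Q̄_B ≈ 1.04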